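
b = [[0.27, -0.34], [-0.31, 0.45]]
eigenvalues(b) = [0.02, 0.7]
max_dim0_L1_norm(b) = 0.79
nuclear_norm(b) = 0.72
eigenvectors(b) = [[-0.81, 0.62], [-0.59, -0.78]]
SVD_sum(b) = [[0.26, -0.35],[-0.32, 0.44]] + [[0.01, 0.01], [0.01, 0.01]]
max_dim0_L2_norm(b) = 0.56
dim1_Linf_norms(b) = [0.34, 0.45]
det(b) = 0.02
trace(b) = 0.72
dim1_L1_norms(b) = [0.61, 0.76]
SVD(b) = [[-0.62, 0.78],[0.78, 0.62]] @ diag([0.6975437390622744, 0.023080989905584465]) @ [[-0.59, 0.81],  [0.81, 0.59]]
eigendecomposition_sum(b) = [[0.01, 0.01], [0.01, 0.01]] + [[0.26, -0.35], [-0.32, 0.44]]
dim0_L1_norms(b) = [0.58, 0.79]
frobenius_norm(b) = 0.70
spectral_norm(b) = 0.70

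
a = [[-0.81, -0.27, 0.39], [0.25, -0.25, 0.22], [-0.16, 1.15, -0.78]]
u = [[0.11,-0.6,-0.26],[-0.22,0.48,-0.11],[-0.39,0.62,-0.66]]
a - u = [[-0.92, 0.33, 0.65],[0.47, -0.73, 0.33],[0.23, 0.53, -0.12]]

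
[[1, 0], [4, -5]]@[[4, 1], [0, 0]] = [[4, 1], [16, 4]]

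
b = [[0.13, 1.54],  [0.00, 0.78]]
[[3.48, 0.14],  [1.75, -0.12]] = b @ [[0.24, 2.87],  [2.24, -0.15]]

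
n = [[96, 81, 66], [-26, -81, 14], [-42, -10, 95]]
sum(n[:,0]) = 28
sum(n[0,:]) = 243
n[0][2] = 66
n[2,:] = [-42, -10, 95]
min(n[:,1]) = -81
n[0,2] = 66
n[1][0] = -26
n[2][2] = 95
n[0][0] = 96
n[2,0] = -42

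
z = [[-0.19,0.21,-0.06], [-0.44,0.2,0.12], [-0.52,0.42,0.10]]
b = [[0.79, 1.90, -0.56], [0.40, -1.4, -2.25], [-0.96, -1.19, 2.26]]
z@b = [[-0.01,-0.58,-0.50], [-0.38,-1.26,0.07], [-0.34,-1.69,-0.43]]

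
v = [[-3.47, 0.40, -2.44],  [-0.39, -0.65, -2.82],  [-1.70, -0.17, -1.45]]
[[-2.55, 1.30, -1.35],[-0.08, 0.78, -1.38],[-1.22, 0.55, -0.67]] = v @ [[0.78,-0.04,-0.07], [-0.04,0.52,-0.39], [-0.07,-0.39,0.59]]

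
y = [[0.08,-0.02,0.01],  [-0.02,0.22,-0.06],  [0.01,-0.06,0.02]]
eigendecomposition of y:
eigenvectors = [[0.14,-0.99,-0.06], [-0.95,-0.15,0.26], [0.27,-0.02,0.96]]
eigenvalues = [0.24, 0.08, 0.0]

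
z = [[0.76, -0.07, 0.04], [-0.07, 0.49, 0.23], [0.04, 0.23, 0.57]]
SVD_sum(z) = [[0.50,-0.3,-0.23],  [-0.3,0.18,0.13],  [-0.23,0.13,0.1]] + [[0.25,0.19,0.30], [0.19,0.15,0.23], [0.3,0.23,0.36]] + [[0.01, 0.04, -0.03], [0.04, 0.16, -0.14], [-0.03, -0.14, 0.11]]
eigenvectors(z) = [[0.16, 0.80, 0.57],[0.76, -0.47, 0.45],[-0.63, -0.36, 0.69]]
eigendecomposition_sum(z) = [[0.01,  0.04,  -0.03], [0.04,  0.16,  -0.14], [-0.03,  -0.14,  0.11]] + [[0.5, -0.30, -0.23], [-0.3, 0.18, 0.13], [-0.23, 0.13, 0.1]] + [[0.25, 0.19, 0.3], [0.19, 0.15, 0.23], [0.3, 0.23, 0.36]]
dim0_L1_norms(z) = [0.87, 0.79, 0.84]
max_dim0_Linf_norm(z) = 0.76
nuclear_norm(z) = 1.82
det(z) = 0.17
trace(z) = 1.82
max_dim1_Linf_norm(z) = 0.76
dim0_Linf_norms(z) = [0.76, 0.49, 0.57]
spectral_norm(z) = 0.78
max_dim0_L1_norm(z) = 0.87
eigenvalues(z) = [0.28, 0.78, 0.75]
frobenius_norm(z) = 1.12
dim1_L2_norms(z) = [0.76, 0.55, 0.62]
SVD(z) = [[-0.80, -0.57, -0.16], [0.47, -0.45, -0.76], [0.36, -0.69, 0.63]] @ diag([0.7833900099455635, 0.7532730317653672, 0.2833369582890691]) @ [[-0.8, 0.47, 0.36],  [-0.57, -0.45, -0.69],  [-0.16, -0.76, 0.63]]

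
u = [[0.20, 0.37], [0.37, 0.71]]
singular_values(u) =[0.9, 0.01]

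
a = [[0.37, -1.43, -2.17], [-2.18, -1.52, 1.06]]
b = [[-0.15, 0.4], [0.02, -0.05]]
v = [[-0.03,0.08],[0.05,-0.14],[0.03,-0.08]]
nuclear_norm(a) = 5.48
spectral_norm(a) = 2.95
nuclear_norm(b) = 0.43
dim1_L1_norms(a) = [3.97, 4.76]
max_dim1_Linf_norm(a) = 2.18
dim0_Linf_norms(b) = [0.15, 0.4]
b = a @ v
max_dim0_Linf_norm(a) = 2.18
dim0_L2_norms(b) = [0.15, 0.4]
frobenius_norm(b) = 0.43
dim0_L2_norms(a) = [2.21, 2.09, 2.42]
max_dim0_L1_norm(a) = 3.23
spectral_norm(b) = 0.43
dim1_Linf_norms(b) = [0.4, 0.05]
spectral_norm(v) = 0.19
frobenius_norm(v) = 0.19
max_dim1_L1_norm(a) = 4.76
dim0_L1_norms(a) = [2.55, 2.95, 3.23]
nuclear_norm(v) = 0.19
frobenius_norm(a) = 3.88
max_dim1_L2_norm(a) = 2.86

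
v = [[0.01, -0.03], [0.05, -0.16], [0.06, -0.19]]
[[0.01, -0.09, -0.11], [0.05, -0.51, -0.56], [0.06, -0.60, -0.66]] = v @ [[-2.39, 0.83, -1.03], [-1.08, 3.43, 3.16]]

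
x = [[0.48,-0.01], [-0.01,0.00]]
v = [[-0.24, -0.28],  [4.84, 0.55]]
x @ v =[[-0.16, -0.14], [0.0, 0.0]]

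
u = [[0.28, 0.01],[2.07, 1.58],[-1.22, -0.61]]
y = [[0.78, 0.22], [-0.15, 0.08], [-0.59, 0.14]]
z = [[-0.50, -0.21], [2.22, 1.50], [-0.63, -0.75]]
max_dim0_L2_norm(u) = 2.42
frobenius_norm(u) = 2.95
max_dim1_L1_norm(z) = 3.72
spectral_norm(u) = 2.94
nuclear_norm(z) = 3.17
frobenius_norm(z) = 2.90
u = y + z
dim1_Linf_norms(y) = [0.78, 0.15, 0.59]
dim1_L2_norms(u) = [0.28, 2.6, 1.36]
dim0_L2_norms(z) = [2.36, 1.69]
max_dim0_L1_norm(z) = 3.35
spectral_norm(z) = 2.89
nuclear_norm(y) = 1.25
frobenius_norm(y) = 1.03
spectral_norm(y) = 0.99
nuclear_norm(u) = 3.21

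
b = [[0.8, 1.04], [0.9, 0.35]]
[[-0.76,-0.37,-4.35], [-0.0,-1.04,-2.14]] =b @[[0.40, -1.46, -1.08], [-1.04, 0.77, -3.35]]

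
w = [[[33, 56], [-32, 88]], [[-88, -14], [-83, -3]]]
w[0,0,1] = 56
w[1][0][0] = -88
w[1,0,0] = -88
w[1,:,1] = [-14, -3]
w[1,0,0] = -88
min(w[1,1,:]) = -83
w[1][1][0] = -83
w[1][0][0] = -88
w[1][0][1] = -14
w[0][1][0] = -32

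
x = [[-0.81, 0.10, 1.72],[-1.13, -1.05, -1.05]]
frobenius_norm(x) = 2.67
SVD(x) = [[-0.73, 0.68], [0.68, 0.73]] @ diag([2.1334126553426933, 1.598421234225709]) @ [[-0.08, -0.37, -0.93], [-0.86, -0.44, 0.25]]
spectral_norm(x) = 2.13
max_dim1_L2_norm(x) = 1.9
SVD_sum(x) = [[0.13, 0.58, 1.45], [-0.12, -0.54, -1.35]] + [[-0.94, -0.48, 0.27], [-1.01, -0.51, 0.30]]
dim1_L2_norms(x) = [1.9, 1.87]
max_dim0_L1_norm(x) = 2.77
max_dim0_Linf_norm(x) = 1.72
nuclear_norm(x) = 3.73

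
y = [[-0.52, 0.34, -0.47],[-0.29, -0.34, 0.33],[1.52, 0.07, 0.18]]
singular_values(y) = [1.66, 0.72, 0.0]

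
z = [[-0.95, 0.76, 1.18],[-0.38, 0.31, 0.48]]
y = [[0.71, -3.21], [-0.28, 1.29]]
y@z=[[0.55, -0.46, -0.70], [-0.22, 0.19, 0.29]]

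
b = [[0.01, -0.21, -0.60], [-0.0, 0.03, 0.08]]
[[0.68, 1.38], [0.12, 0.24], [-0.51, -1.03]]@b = [[0.01, -0.10, -0.30],[0.00, -0.02, -0.05],[-0.01, 0.08, 0.22]]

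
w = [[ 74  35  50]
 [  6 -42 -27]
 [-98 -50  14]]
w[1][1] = -42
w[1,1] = -42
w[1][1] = -42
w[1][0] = 6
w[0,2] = 50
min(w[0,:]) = 35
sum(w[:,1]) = -57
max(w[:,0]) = 74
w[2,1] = -50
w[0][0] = 74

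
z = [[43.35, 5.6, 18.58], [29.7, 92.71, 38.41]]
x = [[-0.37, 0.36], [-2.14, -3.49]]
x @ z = [[-5.35, 31.30, 6.95], [-196.42, -335.54, -173.81]]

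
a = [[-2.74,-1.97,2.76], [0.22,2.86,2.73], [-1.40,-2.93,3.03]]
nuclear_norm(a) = 11.22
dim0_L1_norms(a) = [4.36, 7.76, 8.52]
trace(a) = 3.15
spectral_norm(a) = 6.11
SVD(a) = [[-0.7, -0.04, -0.71], [-0.03, -1.0, 0.08], [-0.71, 0.08, 0.70]] @ diag([6.112097188174671, 3.9707382070499535, 1.1350357057736105]) @ [[0.48,0.55,-0.68],  [-0.06,-0.76,-0.65],  [0.88,-0.35,0.33]]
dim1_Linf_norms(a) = [2.76, 2.86, 3.03]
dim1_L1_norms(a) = [7.47, 5.81, 7.36]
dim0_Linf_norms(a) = [2.74, 2.93, 3.03]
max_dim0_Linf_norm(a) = 3.03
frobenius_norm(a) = 7.38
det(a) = -27.55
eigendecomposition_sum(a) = [[-2.17+0.00j,-0.11+0.00j,(1.27-0j)], [0.34-0.00j,0.02-0.00j,-0.20+0.00j], [-0.41+0.00j,-0.02+0.00j,0.24-0.00j]] + [[-0.29-0.09j,-0.93+0.68j,(0.74+1.04j)], [-0.06+0.50j,(1.42+1.3j),(1.46-1.57j)], [-0.49-0.11j,(-1.45+1.27j),(1.39+1.63j)]] + [[(-0.29+0.09j),-0.93-0.68j,0.74-1.04j], [-0.06-0.50j,(1.42-1.3j),1.46+1.57j], [(-0.49+0.11j),(-1.45-1.27j),1.39-1.63j]]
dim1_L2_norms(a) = [4.36, 3.96, 4.44]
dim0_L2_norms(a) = [3.08, 4.54, 4.92]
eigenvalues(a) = [(-1.91+0j), (2.53+2.84j), (2.53-2.84j)]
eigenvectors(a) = [[(0.97+0j), (-0.08+0.38j), (-0.08-0.38j)], [(-0.15+0j), 0.65+0.00j, (0.65-0j)], [0.19+0.00j, -0.07+0.65j, (-0.07-0.65j)]]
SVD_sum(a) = [[-2.04, -2.37, 2.92], [-0.08, -0.1, 0.12], [-2.08, -2.42, 2.97]] + [[0.01, 0.12, 0.1], [0.22, 2.99, 2.58], [-0.02, -0.24, -0.21]] + [[-0.71,  0.28,  -0.27], [0.08,  -0.03,  0.03], [0.69,  -0.28,  0.26]]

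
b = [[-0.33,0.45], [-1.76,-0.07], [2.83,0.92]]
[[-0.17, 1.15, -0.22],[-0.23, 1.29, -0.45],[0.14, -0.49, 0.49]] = b @ [[0.14,-0.81,0.27], [-0.28,1.96,-0.3]]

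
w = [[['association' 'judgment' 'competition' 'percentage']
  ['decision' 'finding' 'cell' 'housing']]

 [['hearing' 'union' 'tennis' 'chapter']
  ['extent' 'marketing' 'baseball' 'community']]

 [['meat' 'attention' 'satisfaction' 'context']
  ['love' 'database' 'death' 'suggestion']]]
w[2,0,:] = ['meat', 'attention', 'satisfaction', 'context']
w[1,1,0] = 'extent'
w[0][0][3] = 'percentage'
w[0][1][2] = 'cell'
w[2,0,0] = 'meat'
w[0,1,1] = 'finding'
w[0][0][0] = 'association'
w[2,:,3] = ['context', 'suggestion']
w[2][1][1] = 'database'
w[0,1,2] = 'cell'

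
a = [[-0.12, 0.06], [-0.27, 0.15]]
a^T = [[-0.12, -0.27], [0.06, 0.15]]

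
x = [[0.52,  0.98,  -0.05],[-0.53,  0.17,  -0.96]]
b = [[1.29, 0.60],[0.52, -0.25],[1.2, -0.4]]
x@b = [[1.12, 0.09], [-1.75, 0.02]]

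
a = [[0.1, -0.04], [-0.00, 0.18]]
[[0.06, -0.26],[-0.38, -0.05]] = a @ [[-0.24, -2.70], [-2.09, -0.28]]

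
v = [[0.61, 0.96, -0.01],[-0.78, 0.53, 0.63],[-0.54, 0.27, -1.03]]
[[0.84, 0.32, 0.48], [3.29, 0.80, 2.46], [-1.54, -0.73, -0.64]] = v @ [[-1.11, -0.07, -1.1], [1.61, 0.39, 1.21], [2.50, 0.85, 1.52]]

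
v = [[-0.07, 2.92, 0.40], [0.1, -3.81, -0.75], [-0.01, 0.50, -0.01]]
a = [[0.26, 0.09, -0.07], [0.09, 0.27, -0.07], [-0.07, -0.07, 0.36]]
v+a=[[0.19,3.01,0.33], [0.19,-3.54,-0.82], [-0.08,0.43,0.35]]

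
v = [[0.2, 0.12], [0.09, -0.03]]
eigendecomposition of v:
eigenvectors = [[0.95,-0.41],  [0.32,0.91]]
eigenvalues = [0.24, -0.07]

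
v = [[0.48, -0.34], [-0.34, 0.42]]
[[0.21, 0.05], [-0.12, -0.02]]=v @[[0.55, 0.17], [0.17, 0.10]]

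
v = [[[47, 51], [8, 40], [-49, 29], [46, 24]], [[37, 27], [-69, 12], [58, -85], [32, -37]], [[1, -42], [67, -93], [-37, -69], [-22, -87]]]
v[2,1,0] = 67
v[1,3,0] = 32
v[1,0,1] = 27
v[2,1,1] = -93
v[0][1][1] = 40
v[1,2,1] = -85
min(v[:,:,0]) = -69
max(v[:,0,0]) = 47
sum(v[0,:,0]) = 52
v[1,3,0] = 32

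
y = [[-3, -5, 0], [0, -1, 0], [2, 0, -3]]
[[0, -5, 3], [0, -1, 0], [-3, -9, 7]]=y@[[0, 0, -1], [0, 1, 0], [1, 3, -3]]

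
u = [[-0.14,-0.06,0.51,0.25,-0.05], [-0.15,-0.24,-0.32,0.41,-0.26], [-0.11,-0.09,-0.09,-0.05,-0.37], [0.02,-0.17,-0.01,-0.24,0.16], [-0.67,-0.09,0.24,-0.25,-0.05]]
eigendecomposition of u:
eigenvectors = [[-0.57+0.00j, (-0.05-0.35j), (-0.05+0.35j), (-0.16+0.06j), (-0.16-0.06j)], [0.21+0.00j, (0.74+0j), (0.74-0j), 0.65+0.00j, (0.65-0j)], [(-0.47+0j), (0.36-0.01j), 0.36+0.01j, 0.04-0.34j, (0.04+0.34j)], [(0.1+0j), (0.01+0.31j), (0.01-0.31j), (-0.15+0.39j), (-0.15-0.39j)], [0.62+0.00j, (0.14-0.28j), (0.14+0.28j), -0.50-0.13j, (-0.5+0.13j)]]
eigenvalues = [(0.31+0j), (-0.42+0.34j), (-0.42-0.34j), (-0.11+0.45j), (-0.11-0.45j)]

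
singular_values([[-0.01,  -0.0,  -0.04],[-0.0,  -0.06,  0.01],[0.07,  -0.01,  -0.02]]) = [0.07, 0.06, 0.04]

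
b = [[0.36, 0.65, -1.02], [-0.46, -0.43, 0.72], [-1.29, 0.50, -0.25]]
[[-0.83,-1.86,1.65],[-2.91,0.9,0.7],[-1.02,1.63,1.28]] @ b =[[-1.57,1.09,-0.91], [-2.36,-1.93,3.44], [-2.77,-0.72,1.89]]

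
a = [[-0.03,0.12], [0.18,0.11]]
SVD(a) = [[0.24, 0.97], [0.97, -0.24]] @ diag([0.21552945357246847, 0.11552945357246848]) @ [[0.78, 0.63], [-0.63, 0.78]]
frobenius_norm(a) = 0.24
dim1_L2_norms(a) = [0.12, 0.21]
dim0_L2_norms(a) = [0.18, 0.16]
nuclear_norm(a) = 0.33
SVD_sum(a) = [[0.04,0.03],  [0.16,0.13]] + [[-0.07, 0.09], [0.02, -0.02]]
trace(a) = 0.08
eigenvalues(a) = [-0.12, 0.2]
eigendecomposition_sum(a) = [[-0.09, 0.05], [0.07, -0.03]] + [[0.06, 0.07], [0.11, 0.14]]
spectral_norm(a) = 0.22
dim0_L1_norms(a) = [0.21, 0.23]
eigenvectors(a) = [[-0.79, -0.46],[0.61, -0.89]]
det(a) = -0.02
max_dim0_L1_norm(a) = 0.23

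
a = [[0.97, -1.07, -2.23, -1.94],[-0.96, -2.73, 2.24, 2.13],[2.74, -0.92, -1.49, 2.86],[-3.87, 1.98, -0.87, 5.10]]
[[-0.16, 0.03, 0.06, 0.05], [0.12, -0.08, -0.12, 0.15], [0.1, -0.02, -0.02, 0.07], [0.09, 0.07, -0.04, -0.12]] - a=[[-1.13, 1.1, 2.29, 1.99], [1.08, 2.65, -2.36, -1.98], [-2.64, 0.9, 1.47, -2.79], [3.96, -1.91, 0.83, -5.22]]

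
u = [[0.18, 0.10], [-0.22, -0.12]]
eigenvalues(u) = [0.05, 0.01]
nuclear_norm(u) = 0.33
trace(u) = 0.06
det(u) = 0.00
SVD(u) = [[-0.63, 0.77], [0.77, 0.63]] @ diag([0.3243431501750322, 0.0012332617469619717]) @ [[-0.88, -0.48], [-0.48, 0.88]]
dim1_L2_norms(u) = [0.21, 0.25]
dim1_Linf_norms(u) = [0.18, 0.22]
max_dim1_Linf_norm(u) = 0.22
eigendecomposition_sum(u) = [[0.20,  0.12],  [-0.26,  -0.15]] + [[-0.02, -0.02], [0.04, 0.03]]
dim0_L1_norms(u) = [0.4, 0.22]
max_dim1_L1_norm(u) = 0.34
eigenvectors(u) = [[0.62,-0.5], [-0.79,0.86]]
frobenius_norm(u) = 0.32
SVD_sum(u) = [[0.18, 0.1], [-0.22, -0.12]] + [[-0.0,0.00], [-0.00,0.0]]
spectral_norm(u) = 0.32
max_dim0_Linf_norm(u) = 0.22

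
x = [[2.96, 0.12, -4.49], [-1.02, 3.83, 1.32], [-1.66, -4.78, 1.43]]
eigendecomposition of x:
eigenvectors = [[0.78+0.00j, 0.74+0.00j, (0.74-0j)], [-0.01+0.00j, (-0.3+0.37j), (-0.3-0.37j)], [0.62+0.00j, (-0.25-0.39j), -0.25+0.39j]]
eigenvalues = [(-0.61+0j), (4.42+2.44j), (4.42-2.44j)]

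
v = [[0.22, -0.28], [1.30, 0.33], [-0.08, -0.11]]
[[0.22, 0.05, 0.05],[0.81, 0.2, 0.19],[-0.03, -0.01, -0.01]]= v @[[0.69, 0.17, 0.16], [-0.25, -0.06, -0.06]]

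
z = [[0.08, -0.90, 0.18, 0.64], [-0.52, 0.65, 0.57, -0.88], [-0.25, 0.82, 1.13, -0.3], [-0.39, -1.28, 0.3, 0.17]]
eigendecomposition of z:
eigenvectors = [[0.28, -0.0, 0.79, 0.52], [-0.58, -0.56, -0.25, -0.08], [-0.73, 0.11, 0.23, 0.82], [0.23, -0.82, -0.51, 0.24]]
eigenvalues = [1.97, -0.75, 0.01, 0.8]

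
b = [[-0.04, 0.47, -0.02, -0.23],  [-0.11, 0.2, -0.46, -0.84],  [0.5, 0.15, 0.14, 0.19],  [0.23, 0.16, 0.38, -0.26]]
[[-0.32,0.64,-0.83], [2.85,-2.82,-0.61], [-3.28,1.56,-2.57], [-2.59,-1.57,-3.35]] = b @ [[-4.53, 0.46, -5.08],[-1.72, 4.0, -0.88],[-4.04, -2.31, -3.32],[-1.0, 5.52, 3.0]]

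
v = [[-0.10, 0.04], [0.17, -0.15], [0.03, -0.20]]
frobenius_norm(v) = 0.32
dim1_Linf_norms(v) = [0.1, 0.17, 0.2]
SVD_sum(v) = [[-0.05,0.07], [0.13,-0.18], [0.1,-0.15]] + [[-0.05,-0.03],  [0.04,0.03],  [-0.07,-0.05]]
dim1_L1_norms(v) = [0.14, 0.32, 0.23]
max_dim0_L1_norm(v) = 0.39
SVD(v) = [[-0.30,-0.48], [0.74,0.43], [0.6,-0.76]] @ diag([0.29911808219650604, 0.12011816225319247]) @ [[0.58, -0.81], [0.81, 0.58]]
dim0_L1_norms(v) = [0.3, 0.39]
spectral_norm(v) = 0.30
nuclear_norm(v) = 0.42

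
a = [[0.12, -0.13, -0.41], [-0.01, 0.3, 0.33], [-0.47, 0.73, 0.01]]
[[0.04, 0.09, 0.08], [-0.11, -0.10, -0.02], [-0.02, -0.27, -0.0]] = a @[[-0.34, 0.21, 0.2], [-0.24, -0.23, 0.13], [-0.13, -0.09, -0.17]]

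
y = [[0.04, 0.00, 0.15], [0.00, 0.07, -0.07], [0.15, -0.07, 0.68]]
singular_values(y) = [0.72, 0.07, 0.0]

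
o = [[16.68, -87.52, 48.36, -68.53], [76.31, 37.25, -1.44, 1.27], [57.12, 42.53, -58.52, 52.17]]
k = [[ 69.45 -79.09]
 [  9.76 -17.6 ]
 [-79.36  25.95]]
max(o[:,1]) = 42.53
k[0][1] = -79.09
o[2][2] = -58.52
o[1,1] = 37.25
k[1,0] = 9.76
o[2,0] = 57.12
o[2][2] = -58.52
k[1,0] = 9.76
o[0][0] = 16.68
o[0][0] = 16.68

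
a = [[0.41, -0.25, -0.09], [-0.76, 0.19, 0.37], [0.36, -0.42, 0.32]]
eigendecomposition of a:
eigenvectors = [[-0.47+0.00j, 0.28+0.22j, (0.28-0.22j)], [-0.79+0.00j, (-0.12-0.42j), -0.12+0.42j], [-0.40+0.00j, (0.83+0j), (0.83-0j)]]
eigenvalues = [(-0.08+0j), (0.5+0.31j), (0.5-0.31j)]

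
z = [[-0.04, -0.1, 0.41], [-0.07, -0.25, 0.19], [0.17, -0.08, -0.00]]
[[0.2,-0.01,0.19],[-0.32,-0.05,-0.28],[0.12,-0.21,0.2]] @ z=[[0.02, -0.03, 0.08], [-0.03, 0.07, -0.14], [0.04, 0.02, 0.01]]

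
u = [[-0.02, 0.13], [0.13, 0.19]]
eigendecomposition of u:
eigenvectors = [[-0.9, -0.43], [0.43, -0.90]]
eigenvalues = [-0.08, 0.25]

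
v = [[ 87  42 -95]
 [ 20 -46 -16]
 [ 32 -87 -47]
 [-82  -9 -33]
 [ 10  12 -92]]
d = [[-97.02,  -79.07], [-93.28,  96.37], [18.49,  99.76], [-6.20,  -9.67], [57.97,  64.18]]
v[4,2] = -92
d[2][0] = 18.49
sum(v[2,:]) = -102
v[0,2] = -95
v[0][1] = 42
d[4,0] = 57.97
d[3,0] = -6.2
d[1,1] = 96.37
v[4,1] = 12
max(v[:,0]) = 87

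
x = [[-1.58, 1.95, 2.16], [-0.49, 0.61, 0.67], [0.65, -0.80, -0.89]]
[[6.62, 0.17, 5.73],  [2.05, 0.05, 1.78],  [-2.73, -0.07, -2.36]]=x@[[-0.6, -0.78, -1.99], [-0.87, 0.45, 0.15], [3.41, -0.9, 1.06]]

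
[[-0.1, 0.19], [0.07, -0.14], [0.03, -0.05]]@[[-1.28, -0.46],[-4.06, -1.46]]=[[-0.64, -0.23],[0.48, 0.17],[0.16, 0.06]]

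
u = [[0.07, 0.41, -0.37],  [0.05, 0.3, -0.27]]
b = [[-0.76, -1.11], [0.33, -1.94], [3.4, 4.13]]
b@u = [[-0.11, -0.64, 0.58],  [-0.07, -0.45, 0.40],  [0.44, 2.63, -2.37]]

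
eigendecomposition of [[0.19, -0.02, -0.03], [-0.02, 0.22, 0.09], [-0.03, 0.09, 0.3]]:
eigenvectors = [[0.20,-0.98,-0.02], [-0.53,-0.09,-0.84], [-0.82,-0.18,0.54]]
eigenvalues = [0.37, 0.18, 0.16]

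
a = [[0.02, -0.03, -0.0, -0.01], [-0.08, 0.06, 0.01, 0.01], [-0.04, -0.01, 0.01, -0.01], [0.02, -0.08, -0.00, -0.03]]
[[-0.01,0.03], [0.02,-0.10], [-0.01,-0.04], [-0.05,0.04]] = a @ [[0.2, 1.01], [0.49, -0.41], [0.35, -0.04], [0.40, 0.34]]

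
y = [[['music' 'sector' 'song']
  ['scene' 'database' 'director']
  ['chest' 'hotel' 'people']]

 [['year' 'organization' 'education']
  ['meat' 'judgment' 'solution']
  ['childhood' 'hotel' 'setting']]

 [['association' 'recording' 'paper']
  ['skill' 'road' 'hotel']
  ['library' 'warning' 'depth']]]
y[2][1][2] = 'hotel'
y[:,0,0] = ['music', 'year', 'association']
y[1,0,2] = 'education'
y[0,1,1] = 'database'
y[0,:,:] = [['music', 'sector', 'song'], ['scene', 'database', 'director'], ['chest', 'hotel', 'people']]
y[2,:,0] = ['association', 'skill', 'library']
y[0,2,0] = 'chest'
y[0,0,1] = 'sector'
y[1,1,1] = 'judgment'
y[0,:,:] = [['music', 'sector', 'song'], ['scene', 'database', 'director'], ['chest', 'hotel', 'people']]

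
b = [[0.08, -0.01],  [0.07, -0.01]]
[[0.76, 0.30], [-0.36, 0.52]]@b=[[0.08, -0.01], [0.01, -0.00]]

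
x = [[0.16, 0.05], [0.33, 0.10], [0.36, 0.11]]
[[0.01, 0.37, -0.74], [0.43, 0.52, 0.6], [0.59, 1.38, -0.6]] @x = [[-0.14,  -0.04],  [0.46,  0.14],  [0.33,  0.10]]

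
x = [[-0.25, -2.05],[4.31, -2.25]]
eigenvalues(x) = [(-1.25+2.8j), (-1.25-2.8j)]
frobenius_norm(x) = 5.28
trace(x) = -2.50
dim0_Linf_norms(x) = [4.31, 2.25]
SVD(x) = [[0.17, 0.98], [0.98, -0.17]] @ diag([4.925795304662571, 1.9079152540310014]) @ [[0.85, -0.52], [-0.52, -0.85]]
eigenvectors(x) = [[(0.19+0.53j), 0.19-0.53j], [(0.82+0j), (0.82-0j)]]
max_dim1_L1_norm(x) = 6.56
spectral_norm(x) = 4.93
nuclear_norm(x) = 6.83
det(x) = 9.40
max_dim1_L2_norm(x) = 4.86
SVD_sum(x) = [[0.73, -0.45], [4.14, -2.53]] + [[-0.98, -1.6], [0.17, 0.28]]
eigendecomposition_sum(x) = [[-0.12+1.62j, -1.02-0.46j], [(2.15+0.96j), (-1.13+1.18j)]] + [[(-0.12-1.62j), -1.02+0.46j], [(2.16-0.96j), -1.13-1.18j]]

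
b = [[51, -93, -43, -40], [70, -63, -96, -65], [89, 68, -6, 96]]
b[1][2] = -96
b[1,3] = -65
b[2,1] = 68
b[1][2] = -96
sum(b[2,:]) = 247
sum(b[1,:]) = -154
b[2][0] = 89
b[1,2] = -96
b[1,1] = -63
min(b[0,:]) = -93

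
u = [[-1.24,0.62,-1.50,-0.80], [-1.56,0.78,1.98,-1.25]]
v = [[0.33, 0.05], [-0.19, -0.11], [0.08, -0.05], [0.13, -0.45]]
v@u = [[-0.49, 0.24, -0.40, -0.33], [0.41, -0.20, 0.07, 0.29], [-0.02, 0.01, -0.22, -0.00], [0.54, -0.27, -1.09, 0.46]]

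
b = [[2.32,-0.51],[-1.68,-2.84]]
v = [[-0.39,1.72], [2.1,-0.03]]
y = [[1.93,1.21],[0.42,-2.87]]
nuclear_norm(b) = 5.61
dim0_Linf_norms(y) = [1.93, 2.87]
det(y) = -6.05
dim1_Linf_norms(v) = [1.72, 2.1]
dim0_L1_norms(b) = [4.0, 3.35]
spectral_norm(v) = 2.20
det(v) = -3.60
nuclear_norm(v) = 3.84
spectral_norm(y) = 3.15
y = b + v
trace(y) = -0.94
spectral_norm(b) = 3.44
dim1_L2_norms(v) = [1.76, 2.1]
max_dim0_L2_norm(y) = 3.11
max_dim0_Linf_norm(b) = 2.84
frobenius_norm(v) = 2.74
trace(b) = -0.52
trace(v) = -0.42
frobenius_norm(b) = 4.07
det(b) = -7.45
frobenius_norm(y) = 3.69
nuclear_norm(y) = 5.07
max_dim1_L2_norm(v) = 2.1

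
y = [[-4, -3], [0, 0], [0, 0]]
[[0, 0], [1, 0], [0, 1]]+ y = [[-4, -3], [1, 0], [0, 1]]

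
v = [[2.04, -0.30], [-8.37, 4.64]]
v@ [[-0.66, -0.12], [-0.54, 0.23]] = [[-1.18,-0.31],[3.02,2.07]]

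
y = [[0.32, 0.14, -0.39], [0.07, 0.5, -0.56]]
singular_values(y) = [0.87, 0.28]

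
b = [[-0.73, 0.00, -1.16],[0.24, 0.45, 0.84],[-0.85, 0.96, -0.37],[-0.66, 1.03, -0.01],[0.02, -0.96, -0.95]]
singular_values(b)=[2.01, 1.98, 0.01]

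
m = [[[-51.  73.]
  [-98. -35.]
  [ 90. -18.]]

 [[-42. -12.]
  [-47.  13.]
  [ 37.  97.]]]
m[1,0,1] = -12.0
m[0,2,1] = -18.0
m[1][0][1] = -12.0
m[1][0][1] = -12.0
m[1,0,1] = -12.0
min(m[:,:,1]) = -35.0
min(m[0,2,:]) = -18.0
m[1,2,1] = 97.0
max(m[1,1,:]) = 13.0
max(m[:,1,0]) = -47.0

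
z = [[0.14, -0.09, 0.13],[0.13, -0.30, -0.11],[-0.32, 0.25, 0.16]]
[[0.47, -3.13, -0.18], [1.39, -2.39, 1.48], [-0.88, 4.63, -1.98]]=z @ [[-1.01, -14.39, 1.90], [-5.42, 3.88, -2.27], [0.94, -5.89, -5.03]]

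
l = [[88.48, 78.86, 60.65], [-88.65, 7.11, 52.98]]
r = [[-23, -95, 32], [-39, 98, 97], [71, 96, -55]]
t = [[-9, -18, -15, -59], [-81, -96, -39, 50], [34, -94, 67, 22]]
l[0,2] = 60.65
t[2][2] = 67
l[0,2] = 60.65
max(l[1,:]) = 52.98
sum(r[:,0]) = 9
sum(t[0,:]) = -101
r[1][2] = 97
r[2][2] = -55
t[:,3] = [-59, 50, 22]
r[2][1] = 96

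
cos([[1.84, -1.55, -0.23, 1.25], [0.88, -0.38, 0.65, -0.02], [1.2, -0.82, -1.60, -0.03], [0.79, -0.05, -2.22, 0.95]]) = [[-0.25, 1.1, 1.53, -1.43],[-0.94, 1.86, 0.46, -0.33],[0.10, 0.19, 0.36, -0.62],[0.19, -0.25, -0.4, 0.19]]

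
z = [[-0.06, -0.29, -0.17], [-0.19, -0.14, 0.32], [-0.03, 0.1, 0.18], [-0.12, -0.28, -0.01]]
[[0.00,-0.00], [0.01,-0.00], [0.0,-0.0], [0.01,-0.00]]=z @ [[-0.16, 0.01], [0.05, -0.00], [-0.03, 0.00]]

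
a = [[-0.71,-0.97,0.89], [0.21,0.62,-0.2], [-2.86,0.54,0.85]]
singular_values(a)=[3.15, 1.4, 0.19]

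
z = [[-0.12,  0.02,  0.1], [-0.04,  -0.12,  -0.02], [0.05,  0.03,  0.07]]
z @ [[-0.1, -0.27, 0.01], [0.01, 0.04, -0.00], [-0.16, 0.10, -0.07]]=[[-0.0, 0.04, -0.01],[0.01, 0.0, 0.00],[-0.02, -0.01, -0.0]]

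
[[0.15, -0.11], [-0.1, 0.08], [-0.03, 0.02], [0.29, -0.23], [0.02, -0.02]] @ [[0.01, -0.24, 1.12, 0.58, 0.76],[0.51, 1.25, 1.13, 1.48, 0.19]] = [[-0.05,-0.17,0.04,-0.08,0.09], [0.04,0.12,-0.02,0.06,-0.06], [0.01,0.03,-0.01,0.01,-0.02], [-0.11,-0.36,0.06,-0.17,0.18], [-0.01,-0.03,-0.0,-0.02,0.01]]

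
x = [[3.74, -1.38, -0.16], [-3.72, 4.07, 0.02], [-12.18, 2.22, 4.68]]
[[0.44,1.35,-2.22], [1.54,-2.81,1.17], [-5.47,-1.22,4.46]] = x @[[0.35, 0.19, -0.79], [0.7, -0.52, -0.43], [-0.59, 0.48, -0.90]]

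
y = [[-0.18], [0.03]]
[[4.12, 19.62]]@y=[[-0.15]]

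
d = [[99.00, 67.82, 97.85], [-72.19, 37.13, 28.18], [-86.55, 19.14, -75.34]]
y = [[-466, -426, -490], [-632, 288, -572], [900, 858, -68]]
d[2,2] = -75.34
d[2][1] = 19.14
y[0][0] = -466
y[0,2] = -490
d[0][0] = 99.0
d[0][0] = 99.0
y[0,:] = [-466, -426, -490]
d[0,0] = 99.0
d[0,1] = 67.82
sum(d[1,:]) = -6.8799999999999955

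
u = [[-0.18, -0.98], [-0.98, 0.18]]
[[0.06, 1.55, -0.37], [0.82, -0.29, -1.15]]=u @ [[-0.82, 0.01, 1.20], [0.09, -1.58, 0.16]]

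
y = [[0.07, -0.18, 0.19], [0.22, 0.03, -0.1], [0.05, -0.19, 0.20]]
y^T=[[0.07, 0.22, 0.05], [-0.18, 0.03, -0.19], [0.19, -0.1, 0.20]]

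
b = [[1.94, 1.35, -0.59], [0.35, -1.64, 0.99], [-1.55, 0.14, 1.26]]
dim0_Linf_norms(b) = [1.94, 1.64, 1.26]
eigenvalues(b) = [2.41, 1.14, -1.99]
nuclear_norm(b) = 5.88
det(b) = -5.47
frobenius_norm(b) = 3.71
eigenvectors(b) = [[-0.58,  -0.10,  -0.35], [0.15,  -0.35,  0.92], [0.80,  -0.93,  -0.20]]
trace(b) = 1.56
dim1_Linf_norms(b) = [1.94, 1.64, 1.55]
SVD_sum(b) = [[1.7,1.17,-1.13], [-0.75,-0.51,0.50], [-1.20,-0.82,0.80]] + [[0.04, -0.05, 0.01], [0.99, -1.26, 0.19], [-0.56, 0.71, -0.11]] + [[0.19, 0.23, 0.53], [0.11, 0.13, 0.30], [0.21, 0.25, 0.57]]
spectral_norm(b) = 3.06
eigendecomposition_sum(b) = [[1.95,0.63,-0.45], [-0.49,-0.16,0.11], [-2.68,-0.87,0.62]] + [[0.14,0.07,0.09], [0.45,0.23,0.29], [1.21,0.63,0.77]] + [[-0.15,0.65,-0.22], [0.39,-1.71,0.59], [-0.09,0.38,-0.13]]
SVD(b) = [[-0.77, -0.04, 0.64], [0.34, -0.87, 0.36], [0.54, 0.49, 0.68]] @ diag([3.0611816580747013, 1.8531705313370197, 0.9648968017622873]) @ [[-0.72, -0.5, 0.48], [-0.61, 0.78, -0.12], [0.32, 0.38, 0.87]]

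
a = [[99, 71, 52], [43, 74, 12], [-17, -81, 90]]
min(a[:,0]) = -17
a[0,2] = 52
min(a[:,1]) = -81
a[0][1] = 71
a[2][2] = 90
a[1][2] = 12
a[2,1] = -81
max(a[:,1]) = 74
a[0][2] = 52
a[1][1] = 74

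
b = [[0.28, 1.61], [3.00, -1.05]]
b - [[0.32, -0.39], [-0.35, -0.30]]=[[-0.04, 2.0], [3.35, -0.75]]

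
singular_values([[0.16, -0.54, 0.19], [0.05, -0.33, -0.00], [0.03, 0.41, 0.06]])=[0.77, 0.2, 0.03]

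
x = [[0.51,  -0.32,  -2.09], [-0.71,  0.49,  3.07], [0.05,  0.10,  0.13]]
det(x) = -0.003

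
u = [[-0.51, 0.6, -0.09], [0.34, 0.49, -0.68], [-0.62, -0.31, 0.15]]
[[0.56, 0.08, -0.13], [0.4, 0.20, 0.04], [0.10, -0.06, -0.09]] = u @ [[-0.50, -0.01, 0.18], [0.43, 0.10, -0.06], [-0.53, -0.22, -0.01]]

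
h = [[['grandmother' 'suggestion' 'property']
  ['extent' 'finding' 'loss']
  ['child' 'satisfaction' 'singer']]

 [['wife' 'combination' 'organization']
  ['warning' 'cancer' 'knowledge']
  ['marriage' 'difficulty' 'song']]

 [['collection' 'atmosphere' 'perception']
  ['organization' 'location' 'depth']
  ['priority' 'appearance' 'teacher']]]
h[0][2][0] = 'child'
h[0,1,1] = 'finding'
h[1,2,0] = 'marriage'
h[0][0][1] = 'suggestion'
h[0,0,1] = 'suggestion'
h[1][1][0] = 'warning'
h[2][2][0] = 'priority'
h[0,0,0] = 'grandmother'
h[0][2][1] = 'satisfaction'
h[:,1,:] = [['extent', 'finding', 'loss'], ['warning', 'cancer', 'knowledge'], ['organization', 'location', 'depth']]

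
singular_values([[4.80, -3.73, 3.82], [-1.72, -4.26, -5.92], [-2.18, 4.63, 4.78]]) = [9.87, 7.55, 1.49]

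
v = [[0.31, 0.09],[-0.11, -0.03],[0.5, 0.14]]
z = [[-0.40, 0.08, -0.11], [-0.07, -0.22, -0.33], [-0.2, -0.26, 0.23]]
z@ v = [[-0.19, -0.05], [-0.16, -0.05], [0.08, 0.02]]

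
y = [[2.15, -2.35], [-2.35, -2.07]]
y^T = [[2.15, -2.35], [-2.35, -2.07]]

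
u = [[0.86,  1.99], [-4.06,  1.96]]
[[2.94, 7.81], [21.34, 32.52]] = u@ [[-3.76, -5.06], [3.1, 6.11]]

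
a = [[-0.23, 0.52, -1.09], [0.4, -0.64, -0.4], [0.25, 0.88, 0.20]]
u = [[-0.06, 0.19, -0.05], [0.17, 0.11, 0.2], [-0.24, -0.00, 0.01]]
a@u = [[0.36, 0.01, 0.1], [-0.04, 0.01, -0.15], [0.09, 0.14, 0.17]]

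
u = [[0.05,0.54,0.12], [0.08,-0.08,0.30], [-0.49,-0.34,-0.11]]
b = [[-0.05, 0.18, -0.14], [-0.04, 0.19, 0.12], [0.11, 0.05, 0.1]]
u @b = [[-0.01, 0.12, 0.07], [0.03, 0.01, 0.01], [0.03, -0.16, 0.02]]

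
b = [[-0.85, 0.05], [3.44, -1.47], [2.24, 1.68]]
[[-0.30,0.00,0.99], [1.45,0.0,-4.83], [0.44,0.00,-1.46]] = b @ [[0.34, -0.00, -1.13], [-0.19, 0.00, 0.64]]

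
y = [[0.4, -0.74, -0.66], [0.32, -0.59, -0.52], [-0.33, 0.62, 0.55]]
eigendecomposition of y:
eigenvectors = [[-0.66, 0.25, 0.78], [-0.52, 0.72, 0.59], [0.54, -0.65, -0.20]]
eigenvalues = [0.36, -0.01, 0.01]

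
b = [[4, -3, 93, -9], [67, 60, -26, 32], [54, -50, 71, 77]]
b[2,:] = [54, -50, 71, 77]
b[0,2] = 93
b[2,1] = -50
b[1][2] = -26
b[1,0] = 67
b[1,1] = 60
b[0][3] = -9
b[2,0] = 54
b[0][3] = -9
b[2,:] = [54, -50, 71, 77]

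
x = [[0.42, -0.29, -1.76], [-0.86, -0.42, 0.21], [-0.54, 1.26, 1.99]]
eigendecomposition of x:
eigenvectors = [[0.60+0.00j, (0.11+0.55j), 0.11-0.55j], [-0.21+0.00j, -0.72+0.00j, (-0.72-0j)], [-0.77+0.00j, 0.35+0.21j, 0.35-0.21j]]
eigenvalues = [(2.76+0j), (-0.39+0.59j), (-0.39-0.59j)]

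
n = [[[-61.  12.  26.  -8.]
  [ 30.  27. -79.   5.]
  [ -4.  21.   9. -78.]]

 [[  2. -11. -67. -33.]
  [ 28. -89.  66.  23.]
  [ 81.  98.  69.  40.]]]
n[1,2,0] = 81.0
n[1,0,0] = 2.0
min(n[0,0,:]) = -61.0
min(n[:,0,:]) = -67.0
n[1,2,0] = 81.0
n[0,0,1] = 12.0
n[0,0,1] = 12.0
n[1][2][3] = 40.0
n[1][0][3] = -33.0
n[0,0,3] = -8.0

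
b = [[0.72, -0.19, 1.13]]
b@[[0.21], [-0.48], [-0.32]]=[[-0.12]]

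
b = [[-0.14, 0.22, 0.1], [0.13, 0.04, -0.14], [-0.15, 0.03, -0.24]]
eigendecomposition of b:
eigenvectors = [[(-0.56+0j), (0.06-0.63j), (0.06+0.63j)], [(-0.82+0j), 0.11+0.35j, 0.11-0.35j], [(0.15+0j), 0.68+0.00j, 0.68-0.00j]]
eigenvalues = [(0.15+0j), (-0.25+0.16j), (-0.25-0.16j)]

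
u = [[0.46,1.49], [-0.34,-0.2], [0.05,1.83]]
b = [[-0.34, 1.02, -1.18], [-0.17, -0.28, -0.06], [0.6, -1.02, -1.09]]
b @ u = [[-0.56,-2.87], [0.01,-0.31], [0.57,-0.90]]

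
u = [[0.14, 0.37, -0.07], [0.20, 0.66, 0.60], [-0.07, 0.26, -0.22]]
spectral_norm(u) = 0.95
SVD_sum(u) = [[0.07, 0.23, 0.16], [0.22, 0.72, 0.51], [0.02, 0.05, 0.04]] + [[-0.01, 0.16, -0.22], [0.0, -0.06, 0.09], [-0.01, 0.19, -0.27]] + [[0.08, -0.01, -0.01], [-0.02, 0.00, 0.00], [-0.07, 0.01, 0.01]]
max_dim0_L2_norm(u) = 0.8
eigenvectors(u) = [[-0.43, -0.96, 0.42],[-0.89, 0.08, -0.50],[-0.18, 0.25, 0.76]]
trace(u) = 0.58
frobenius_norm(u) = 1.06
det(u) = -0.05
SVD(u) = [[0.30, -0.61, -0.74],[0.95, 0.25, 0.19],[0.07, -0.76, 0.65]] @ diag([0.9542068926739209, 0.440674736494326, 0.11486941537779538]) @ [[0.24, 0.79, 0.56],[0.04, -0.58, 0.81],[-0.97, 0.17, 0.17]]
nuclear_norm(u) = 1.51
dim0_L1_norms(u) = [0.41, 1.29, 0.89]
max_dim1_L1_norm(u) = 1.46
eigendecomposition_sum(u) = [[0.08, 0.35, 0.19],  [0.16, 0.72, 0.38],  [0.03, 0.15, 0.08]] + [[0.1, -0.03, -0.08], [-0.01, 0.00, 0.01], [-0.03, 0.01, 0.02]] + [[-0.04, 0.06, -0.18],  [0.05, -0.07, 0.21],  [-0.08, 0.10, -0.32]]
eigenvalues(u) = [0.88, 0.13, -0.43]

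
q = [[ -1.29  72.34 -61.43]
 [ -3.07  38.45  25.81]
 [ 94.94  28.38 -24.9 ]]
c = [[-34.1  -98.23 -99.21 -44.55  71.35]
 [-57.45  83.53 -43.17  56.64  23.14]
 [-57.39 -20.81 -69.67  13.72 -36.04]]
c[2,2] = -69.67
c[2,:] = [-57.39, -20.81, -69.67, 13.72, -36.04]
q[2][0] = 94.94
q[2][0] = 94.94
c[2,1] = -20.81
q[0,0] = -1.29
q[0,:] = [-1.29, 72.34, -61.43]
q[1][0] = -3.07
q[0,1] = 72.34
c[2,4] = -36.04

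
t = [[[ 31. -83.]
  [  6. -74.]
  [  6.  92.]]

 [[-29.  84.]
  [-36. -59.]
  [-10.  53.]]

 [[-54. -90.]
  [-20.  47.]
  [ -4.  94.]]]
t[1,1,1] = -59.0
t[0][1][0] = 6.0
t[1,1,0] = -36.0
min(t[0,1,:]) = -74.0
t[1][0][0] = -29.0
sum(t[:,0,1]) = -89.0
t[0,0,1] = -83.0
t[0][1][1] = -74.0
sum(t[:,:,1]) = 64.0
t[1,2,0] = -10.0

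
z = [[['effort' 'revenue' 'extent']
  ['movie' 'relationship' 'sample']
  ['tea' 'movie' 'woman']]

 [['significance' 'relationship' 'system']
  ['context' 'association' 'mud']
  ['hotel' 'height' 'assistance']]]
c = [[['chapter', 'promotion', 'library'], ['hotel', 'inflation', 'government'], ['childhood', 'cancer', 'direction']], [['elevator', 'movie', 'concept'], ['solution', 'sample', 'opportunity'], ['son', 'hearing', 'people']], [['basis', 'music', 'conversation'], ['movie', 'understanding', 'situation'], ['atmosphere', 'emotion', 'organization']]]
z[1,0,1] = 'relationship'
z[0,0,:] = ['effort', 'revenue', 'extent']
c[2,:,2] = ['conversation', 'situation', 'organization']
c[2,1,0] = 'movie'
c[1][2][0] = 'son'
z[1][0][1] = 'relationship'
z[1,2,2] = 'assistance'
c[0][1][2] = 'government'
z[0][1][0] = 'movie'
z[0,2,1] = 'movie'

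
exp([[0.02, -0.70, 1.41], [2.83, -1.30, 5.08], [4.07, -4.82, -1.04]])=[[0.12, 0.01, -0.23], [-0.13, -0.07, -0.71], [-0.71, 0.69, -0.02]]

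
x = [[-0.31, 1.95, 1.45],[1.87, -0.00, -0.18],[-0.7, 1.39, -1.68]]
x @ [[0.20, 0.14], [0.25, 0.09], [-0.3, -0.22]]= [[-0.01, -0.19], [0.43, 0.30], [0.71, 0.4]]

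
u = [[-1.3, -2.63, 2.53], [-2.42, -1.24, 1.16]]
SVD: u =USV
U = [[-0.81, -0.58], [-0.58, 0.81]]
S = [4.66, 1.42]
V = [[0.53, 0.61, -0.59], [-0.85, 0.37, -0.38]]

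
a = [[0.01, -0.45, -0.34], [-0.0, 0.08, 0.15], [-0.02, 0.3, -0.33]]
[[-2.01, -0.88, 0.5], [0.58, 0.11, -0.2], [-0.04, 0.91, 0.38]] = a @ [[4.69, 1.23, 0.10],  [2.77, 2.44, -0.15],  [2.37, -0.60, -1.28]]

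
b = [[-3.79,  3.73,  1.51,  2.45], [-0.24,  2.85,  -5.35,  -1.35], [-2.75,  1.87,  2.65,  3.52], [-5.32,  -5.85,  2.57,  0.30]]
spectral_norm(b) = 9.70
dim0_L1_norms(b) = [12.1, 14.3, 12.08, 7.62]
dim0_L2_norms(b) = [7.09, 7.73, 6.67, 4.51]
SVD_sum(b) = [[-1.25,-0.97,1.27,0.57], [2.82,2.19,-2.87,-1.29], [-1.97,-1.53,2.00,0.90], [-4.43,-3.43,4.50,2.03]] + [[-1.81,4.60,0.59,2.51], [-0.41,1.03,0.13,0.56], [-1.4,3.55,0.46,1.94], [0.87,-2.22,-0.29,-1.21]] + [[-0.63, -0.07, -0.59, -0.19], [-2.7, -0.29, -2.51, -0.81], [0.50, 0.05, 0.46, 0.15], [-1.76, -0.19, -1.64, -0.53]] + [[-0.1, 0.17, 0.23, -0.44],[0.04, -0.07, -0.1, 0.19],[0.12, -0.21, -0.28, 0.53],[0.0, -0.01, -0.01, 0.01]]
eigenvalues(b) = [(6.92+0j), (-1.65+4.93j), (-1.65-4.93j), (-1.61+0j)]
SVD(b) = [[-0.22, -0.73, 0.19, -0.62], [0.49, -0.16, 0.81, 0.27], [-0.34, -0.56, -0.15, 0.74], [-0.77, 0.35, 0.53, 0.02]] @ diag([9.695952067069648, 7.639012351043188, 4.664096006466902, 0.870064512640847]) @ [[0.59, 0.46, -0.60, -0.27], [0.32, -0.82, -0.11, -0.45], [-0.71, -0.08, -0.66, -0.21], [0.19, -0.32, -0.43, 0.82]]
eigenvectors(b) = [[-0.02+0.00j, (0.13+0.48j), 0.13-0.48j, 0.33+0.00j], [(-0.64+0j), -0.24+0.28j, -0.24-0.28j, -0.20+0.00j], [(0.31+0j), 0.21+0.43j, (0.21-0.43j), -0.39+0.00j], [0.70+0.00j, (-0.63+0j), -0.63-0.00j, 0.84+0.00j]]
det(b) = -300.57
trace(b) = 2.01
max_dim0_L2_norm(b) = 7.73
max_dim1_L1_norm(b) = 14.04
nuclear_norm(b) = 22.87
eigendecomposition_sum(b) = [[0.06+0.00j, (0.08-0j), (-0.12+0j), -0.06-0.00j], [(1.94+0j), 2.78-0.00j, -3.98+0.00j, -1.97-0.00j], [-0.94-0.00j, -1.35+0.00j, 1.93-0.00j, (0.95+0j)], [-2.12-0.00j, (-3.04+0j), (4.36-0j), 2.15+0.00j]] + [[(-1.59+1.06j), (1.7+0.97j), (0.52+1.21j), (1.27+0.38j)], [(-1.29-0.52j), 0.11+1.42j, (-0.51+0.81j), (0.3+0.92j)], [-1.30+1.27j, 1.76+0.60j, (0.71+1.04j), 1.26+0.13j], [(-0.76-2.27j), (-1.73+1.73j), -1.63+0.24j, -0.88+1.42j]] + [[(-1.59-1.06j), (1.7-0.97j), 0.52-1.21j, (1.27-0.38j)], [(-1.29+0.52j), (0.11-1.42j), (-0.51-0.81j), (0.3-0.92j)], [-1.30-1.27j, (1.76-0.6j), (0.71-1.04j), 1.26-0.13j], [-0.76+2.27j, (-1.73-1.73j), (-1.63-0.24j), -0.88-1.42j]] + [[-0.66-0.00j, (0.26+0j), 0.58+0.00j, (-0.04+0j)], [0.40+0.00j, (-0.15-0j), -0.35-0.00j, (0.02-0j)], [(0.79+0j), -0.30-0.00j, (-0.69-0j), 0.05-0.00j], [(-1.68-0j), (0.65+0j), (1.48+0j), -0.10+0.00j]]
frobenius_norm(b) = 13.22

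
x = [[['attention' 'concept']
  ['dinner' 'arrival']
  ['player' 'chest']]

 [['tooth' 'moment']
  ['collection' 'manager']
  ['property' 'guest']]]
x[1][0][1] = 'moment'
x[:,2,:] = [['player', 'chest'], ['property', 'guest']]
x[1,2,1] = 'guest'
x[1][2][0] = 'property'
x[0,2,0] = 'player'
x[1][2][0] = 'property'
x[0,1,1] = 'arrival'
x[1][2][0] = 'property'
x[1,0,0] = 'tooth'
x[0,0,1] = 'concept'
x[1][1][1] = 'manager'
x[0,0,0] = 'attention'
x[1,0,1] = 'moment'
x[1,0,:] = ['tooth', 'moment']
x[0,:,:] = [['attention', 'concept'], ['dinner', 'arrival'], ['player', 'chest']]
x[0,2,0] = 'player'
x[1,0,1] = 'moment'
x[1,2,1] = 'guest'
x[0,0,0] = 'attention'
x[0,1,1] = 'arrival'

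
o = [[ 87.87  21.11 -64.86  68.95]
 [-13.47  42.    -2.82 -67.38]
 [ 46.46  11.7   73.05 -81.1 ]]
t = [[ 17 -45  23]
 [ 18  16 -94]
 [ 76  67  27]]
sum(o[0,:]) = 113.07000000000001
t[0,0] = 17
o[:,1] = [21.11, 42.0, 11.7]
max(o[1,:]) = 42.0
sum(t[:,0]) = 111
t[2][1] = 67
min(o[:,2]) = -64.86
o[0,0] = 87.87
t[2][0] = 76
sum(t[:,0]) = 111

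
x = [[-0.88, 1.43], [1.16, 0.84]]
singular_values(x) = [1.69, 1.42]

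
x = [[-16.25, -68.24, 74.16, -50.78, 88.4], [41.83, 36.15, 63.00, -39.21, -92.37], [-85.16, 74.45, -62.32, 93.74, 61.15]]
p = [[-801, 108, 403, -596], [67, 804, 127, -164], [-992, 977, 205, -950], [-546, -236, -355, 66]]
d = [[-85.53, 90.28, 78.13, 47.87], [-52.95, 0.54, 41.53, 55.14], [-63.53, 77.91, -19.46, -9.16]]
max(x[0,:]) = 88.4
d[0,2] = 78.13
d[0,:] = [-85.53, 90.28, 78.13, 47.87]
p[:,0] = [-801, 67, -992, -546]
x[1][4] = -92.37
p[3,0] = -546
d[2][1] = 77.91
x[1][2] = 63.0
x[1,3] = -39.21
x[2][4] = 61.15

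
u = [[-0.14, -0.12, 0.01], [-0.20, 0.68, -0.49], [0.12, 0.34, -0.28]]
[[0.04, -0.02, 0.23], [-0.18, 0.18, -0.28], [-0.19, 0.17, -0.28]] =u@[[-0.33, 0.25, -0.76], [0.08, -0.14, -1.11], [0.62, -0.67, -0.66]]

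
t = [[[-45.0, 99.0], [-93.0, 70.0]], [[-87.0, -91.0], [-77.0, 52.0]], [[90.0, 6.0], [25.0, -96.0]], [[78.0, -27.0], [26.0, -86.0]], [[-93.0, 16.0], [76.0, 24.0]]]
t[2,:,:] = [[90.0, 6.0], [25.0, -96.0]]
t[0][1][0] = -93.0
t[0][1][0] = -93.0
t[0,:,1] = [99.0, 70.0]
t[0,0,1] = 99.0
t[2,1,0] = 25.0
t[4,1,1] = 24.0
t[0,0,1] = 99.0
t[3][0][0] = 78.0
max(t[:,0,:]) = 99.0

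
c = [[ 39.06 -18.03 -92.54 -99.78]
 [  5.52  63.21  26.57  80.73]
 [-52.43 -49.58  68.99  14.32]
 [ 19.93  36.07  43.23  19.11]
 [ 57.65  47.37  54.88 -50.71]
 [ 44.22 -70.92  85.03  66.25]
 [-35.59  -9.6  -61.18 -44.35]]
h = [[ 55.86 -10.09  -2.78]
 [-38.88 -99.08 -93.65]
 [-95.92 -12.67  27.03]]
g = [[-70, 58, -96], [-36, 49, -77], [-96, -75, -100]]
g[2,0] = -96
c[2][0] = -52.43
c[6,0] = -35.59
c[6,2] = -61.18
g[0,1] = 58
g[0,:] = [-70, 58, -96]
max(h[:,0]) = 55.86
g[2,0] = -96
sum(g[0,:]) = -108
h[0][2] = -2.78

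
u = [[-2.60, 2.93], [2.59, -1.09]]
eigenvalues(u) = [-4.7, 1.01]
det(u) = -4.75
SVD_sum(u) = [[-2.97, 2.49],[2.06, -1.73]] + [[0.37, 0.44], [0.53, 0.64]]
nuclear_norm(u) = 5.72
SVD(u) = [[-0.82, 0.57], [0.57, 0.82]] @ diag([4.714218053320983, 1.0085872028449128]) @ [[0.77, -0.64], [0.64, 0.77]]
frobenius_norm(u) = 4.82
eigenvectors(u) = [[-0.81, -0.63], [0.58, -0.78]]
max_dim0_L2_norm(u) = 3.67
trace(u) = -3.69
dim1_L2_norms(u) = [3.92, 2.81]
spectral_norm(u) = 4.71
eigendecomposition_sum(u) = [[-2.97, 2.41], [2.13, -1.73]] + [[0.37, 0.52], [0.46, 0.64]]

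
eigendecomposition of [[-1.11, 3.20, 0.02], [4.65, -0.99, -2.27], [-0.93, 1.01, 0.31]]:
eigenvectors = [[-0.66, 0.64, 0.46], [0.7, 0.76, 0.15], [-0.28, 0.07, 0.87]]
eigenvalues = [-4.49, 2.7, -0.0]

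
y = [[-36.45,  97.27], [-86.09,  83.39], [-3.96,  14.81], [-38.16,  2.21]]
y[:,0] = [-36.45, -86.09, -3.96, -38.16]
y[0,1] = 97.27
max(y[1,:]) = 83.39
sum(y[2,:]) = 10.850000000000001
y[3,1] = 2.21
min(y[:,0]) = -86.09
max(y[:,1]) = 97.27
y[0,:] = [-36.45, 97.27]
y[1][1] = 83.39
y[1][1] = 83.39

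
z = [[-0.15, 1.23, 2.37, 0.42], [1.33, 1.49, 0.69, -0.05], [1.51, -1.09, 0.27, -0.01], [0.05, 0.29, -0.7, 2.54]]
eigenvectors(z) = [[(-0.8+0j), (-0.27-0.22j), -0.27+0.22j, (0.32+0j)], [(0.18+0j), (-0.77+0j), (-0.77-0j), 0.35+0.00j], [(0.57+0j), 0.16-0.28j, (0.16+0.28j), (0.04+0j)], [(0.08+0j), (0.41+0.11j), 0.41-0.11j, (0.88+0j)]]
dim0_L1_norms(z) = [3.04, 4.1, 4.03, 3.02]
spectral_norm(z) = 3.08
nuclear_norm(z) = 9.08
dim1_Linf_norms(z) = [2.37, 1.49, 1.51, 2.54]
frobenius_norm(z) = 4.73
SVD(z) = [[0.84,0.08,0.21,-0.5], [0.53,0.03,-0.47,0.70], [-0.07,-0.14,-0.85,-0.5], [-0.09,0.99,-0.13,-0.05]] @ diag([3.0831365919169547, 2.659311786610314, 2.0041259514475924, 1.3309803709718795]) @ [[0.15, 0.61, 0.78, 0.03], [-0.05, 0.22, -0.2, 0.95], [-0.97, 0.22, 0.02, -0.10], [0.19, 0.73, -0.60, -0.28]]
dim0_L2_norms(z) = [2.02, 2.24, 2.58, 2.57]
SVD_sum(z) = [[0.39, 1.57, 2.01, 0.08], [0.25, 1.0, 1.28, 0.05], [-0.03, -0.14, -0.17, -0.01], [-0.04, -0.17, -0.22, -0.01]] + [[-0.01, 0.05, -0.04, 0.20], [-0.00, 0.02, -0.01, 0.07], [0.02, -0.08, 0.08, -0.37], [-0.14, 0.57, -0.51, 2.5]] + [[-0.41, 0.09, 0.01, -0.04], [0.91, -0.21, -0.02, 0.1], [1.65, -0.38, -0.03, 0.18], [0.25, -0.06, -0.00, 0.03]] + [[-0.12, -0.48, 0.4, 0.18], [0.18, 0.68, -0.56, -0.26], [-0.13, -0.49, 0.4, 0.19], [-0.01, -0.05, 0.04, 0.02]]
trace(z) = 4.15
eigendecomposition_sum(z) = [[(-1.25-0j), 0.72+0.00j, (1.04-0j), (0.12+0j)], [(0.29+0j), -0.16-0.00j, -0.24+0.00j, -0.03-0.00j], [(0.9+0j), -0.52-0.00j, -0.75+0.00j, -0.09-0.00j], [0.13+0.00j, (-0.07-0j), -0.11+0.00j, -0.01-0.00j]] + [[(0.44-0.25j), (0.09+0.35j), (0.61-0.46j), -0.22-0.03j], [0.40-1.04j, 0.65+0.48j, (0.41-1.64j), -0.42+0.26j], [0.29+0.36j, (-0.31+0.13j), (0.5+0.48j), (-0.01-0.2j)], [-0.35+0.49j, (-0.27-0.34j), -0.44+0.80j, 0.25-0.08j]] + [[0.44+0.25j, (0.09-0.35j), 0.61+0.46j, (-0.22+0.03j)], [0.40+1.04j, (0.65-0.48j), (0.41+1.64j), -0.42-0.26j], [(0.29-0.36j), (-0.31-0.13j), (0.5-0.48j), (-0.01+0.2j)], [(-0.35-0.49j), -0.27+0.34j, (-0.44-0.8j), (0.25+0.08j)]] + [[(0.23-0j), (0.33+0j), (0.1-0j), (0.74+0j)], [0.25-0.00j, 0.36+0.00j, 0.11-0.00j, (0.82+0j)], [0.03-0.00j, 0.04+0.00j, (0.01-0j), 0.09+0.00j], [(0.62-0j), 0.91+0.00j, (0.28-0j), (2.04+0j)]]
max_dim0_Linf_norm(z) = 2.54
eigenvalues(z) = [(-2.18+0j), (1.84+0.63j), (1.84-0.63j), (2.64+0j)]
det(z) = -21.87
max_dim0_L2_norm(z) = 2.58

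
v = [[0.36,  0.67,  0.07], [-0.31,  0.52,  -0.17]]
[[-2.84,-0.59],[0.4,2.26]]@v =[[-0.84, -2.21, -0.10], [-0.56, 1.44, -0.36]]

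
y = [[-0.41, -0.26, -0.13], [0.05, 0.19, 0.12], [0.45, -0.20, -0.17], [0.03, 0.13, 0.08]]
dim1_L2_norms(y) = [0.5, 0.23, 0.52, 0.16]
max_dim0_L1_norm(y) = 0.94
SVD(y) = [[-0.72, 0.51, -0.21],[0.12, -0.46, -0.80],[0.68, 0.65, -0.14],[0.08, -0.31, 0.54]] @ diag([0.6149309225597821, 0.47228835943727043, 0.0019146853075547358]) @ [[0.99,0.14,-0.0],[0.11,-0.83,-0.55],[-0.08,0.54,-0.84]]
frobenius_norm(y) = 0.78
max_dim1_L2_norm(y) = 0.52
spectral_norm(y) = 0.61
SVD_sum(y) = [[-0.44, -0.06, 0.0],[0.07, 0.01, -0.0],[0.42, 0.06, -0.0],[0.05, 0.01, -0.00]] + [[0.03, -0.20, -0.13],  [-0.02, 0.18, 0.12],  [0.03, -0.26, -0.17],  [-0.02, 0.12, 0.08]] + [[0.0, -0.00, 0.00], [0.00, -0.0, 0.00], [0.00, -0.00, 0.00], [-0.0, 0.0, -0.00]]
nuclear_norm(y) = 1.09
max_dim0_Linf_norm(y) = 0.45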